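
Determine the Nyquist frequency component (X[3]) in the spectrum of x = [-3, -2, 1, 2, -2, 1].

X[3] = Σ(n=0 to 5) x[n] · ω_6^(3n) where ω_6 = e^(-2πi/6)
= (-3)·ω_6^0 + (-2)·ω_6^3 + (1)·ω_6^6 + (2)·ω_6^9 + (-2)·ω_6^12 + (1)·ω_6^15

X[3] = -5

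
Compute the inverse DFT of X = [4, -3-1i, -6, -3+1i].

x[n] = (1/4) Σ(k=0 to 3) X[k] · e^(2πikn/4)

Computing each x[n]:
x[0] = -2
x[1] = 3
x[2] = 1
x[3] = 2

x = [-2, 3, 1, 2]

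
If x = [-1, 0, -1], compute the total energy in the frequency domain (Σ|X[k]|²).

Parseval: Σ|x[n]|² = (1/N)Σ|X[k]|², so Σ|X[k]|² = N·Σ|x[n]|² = 3·2.0000

Σ|X[k]|² = N·Σ|x[n]|² = 3·2.0000 = 6.0000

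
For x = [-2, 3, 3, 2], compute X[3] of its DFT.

X[3] = Σ(n=0 to 3) x[n] · ω_4^(3n) where ω_4 = e^(-2πi/4)
= (-2)·ω_4^0 + (3)·ω_4^3 + (3)·ω_4^6 + (2)·ω_4^9

X[3] = -5+1i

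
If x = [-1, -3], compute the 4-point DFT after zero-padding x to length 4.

Original 2-point DFT: [-4, 2]
Zero-padded 4-point DFT provides frequency interpolation.

DFT_4([x, 0, ...]) = [-4, -1+3i, 2, -1-3i]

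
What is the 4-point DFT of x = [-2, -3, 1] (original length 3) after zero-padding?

Original 3-point DFT: [-4, -1.0000+3.4641i, -1.0000-3.4641i]
Zero-padded 4-point DFT provides frequency interpolation.

DFT_4([x, 0, ...]) = [-4, -3+3i, 2, -3-3i]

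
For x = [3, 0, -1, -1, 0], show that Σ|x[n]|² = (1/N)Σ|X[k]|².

Time domain:
Σ|x[n]|² = |3|² + |0|² + |-1|² + |-1|² + |0|² = 11.0000

Frequency domain:
(1/5)Σ|X[k]|² = (1/5)(|1|² + |4.6180|² + |2.3820|² + |2.3820|² + |4.6180|²) = (1/5)·55.0000 = 11.0000

Both sides agree, confirming Parseval's theorem.

Σ|x[n]|² = (1/N)Σ|X[k]|² = 11.0000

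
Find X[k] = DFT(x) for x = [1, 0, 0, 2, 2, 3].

X[k] = Σ(n=0 to 5) x[n] · ω_6^(nk)
where ω_6 = e^(-2πi/6)

Computing each X[k]:
X[0] = 8
X[1] = -0.5000+4.3301i
X[2] = 0.5000+0.8660i
X[3] = -2
X[4] = 0.5000-0.8660i
X[5] = -0.5000-4.3301i

X = [8, -0.5000+4.3301i, 0.5000+0.8660i, -2, 0.5000-0.8660i, -0.5000-4.3301i]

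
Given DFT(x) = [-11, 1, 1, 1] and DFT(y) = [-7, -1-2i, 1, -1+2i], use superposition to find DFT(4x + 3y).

By linearity: DFT(4x + 3y) = 4·DFT(x) + 3·DFT(y)
= 4·[-11, 1, 1, 1] + 3·[-7, -1-2i, 1, -1+2i]

Computing element-wise:
Z[0] = 4·(-11) + 3·(-7) = -65
Z[1] = 4·(1) + 3·(-1-2i) = 1-6i
Z[2] = 4·(1) + 3·(1) = 7
Z[3] = 4·(1) + 3·(-1+2i) = 1+6i

DFT(4x + 3y) = 4·X + 3·Y = [-65, 1-6i, 7, 1+6i]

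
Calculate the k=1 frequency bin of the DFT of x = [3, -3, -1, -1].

X[1] = Σ(n=0 to 3) x[n] · ω_4^(1n) where ω_4 = e^(-2πi/4)
= (3)·ω_4^0 + (-3)·ω_4^1 + (-1)·ω_4^2 + (-1)·ω_4^3

X[1] = 4+2i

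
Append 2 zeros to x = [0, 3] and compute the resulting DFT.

Original 2-point DFT: [3, -3]
Zero-padded 4-point DFT provides frequency interpolation.

DFT_4([x, 0, ...]) = [3, -3i, -3, 3i]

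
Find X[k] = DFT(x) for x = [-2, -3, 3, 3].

X[k] = Σ(n=0 to 3) x[n] · ω_4^(nk)
where ω_4 = e^(-2πi/4)

Computing each X[k]:
X[0] = 1
X[1] = -5+6i
X[2] = 1
X[3] = -5-6i

X = [1, -5+6i, 1, -5-6i]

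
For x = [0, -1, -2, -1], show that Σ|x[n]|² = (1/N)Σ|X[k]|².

Time domain:
Σ|x[n]|² = |0|² + |-1|² + |-2|² + |-1|² = 6.0000

Frequency domain:
(1/4)Σ|X[k]|² = (1/4)(|-4|² + |2|² + |0|² + |2|²) = (1/4)·24.0000 = 6.0000

Both sides agree, confirming Parseval's theorem.

Σ|x[n]|² = (1/N)Σ|X[k]|² = 6.0000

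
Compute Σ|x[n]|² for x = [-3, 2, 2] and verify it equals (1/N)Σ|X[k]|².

Time domain:
Σ|x[n]|² = |-3|² + |2|² + |2|² = 17.0000

Frequency domain:
(1/3)Σ|X[k]|² = (1/3)(|1|² + |-5|² + |-5|²) = (1/3)·51.0000 = 17.0000

Both sides agree, confirming Parseval's theorem.

Σ|x[n]|² = (1/N)Σ|X[k]|² = 17.0000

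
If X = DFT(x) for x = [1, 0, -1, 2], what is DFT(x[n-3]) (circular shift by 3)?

Time shift by 3: X_shifted[k] = ω_4^(3k) · X[k]
Shifted x = [0, -1, 2, 1]

DFT(x[n-3]) = [2, -2+2i, 2, -2-2i]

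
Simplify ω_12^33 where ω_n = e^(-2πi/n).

Since ω_12^12 = 1, powers reduce modulo 12.
33 mod 12 = 9
So ω_12^33 = ω_12^9 = e^(-2πi·9/12)

ω_12^33 = ω_12^9 = 1i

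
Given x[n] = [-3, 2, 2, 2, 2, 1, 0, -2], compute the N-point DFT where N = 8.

X[k] = Σ(n=0 to 7) x[n] · ω_8^(nk)
where ω_8 = e^(-2πi/8)

Computing each X[k]:
X[0] = 4
X[1] = -7.1213-5.5355i
X[2] = -3-3i
X[3] = -2.8787-1.5355i
X[4] = -2
X[5] = -2.8787+1.5355i
X[6] = -3+3i
X[7] = -7.1213+5.5355i

X = [4, -7.1213-5.5355i, -3-3i, -2.8787-1.5355i, -2, -2.8787+1.5355i, -3+3i, -7.1213+5.5355i]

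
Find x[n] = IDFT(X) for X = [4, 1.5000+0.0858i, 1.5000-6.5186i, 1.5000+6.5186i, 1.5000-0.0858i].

x[n] = (1/5) Σ(k=0 to 4) X[k] · e^(2πikn/5)

Computing each x[n]:
x[0] = 2
x[1] = 2
x[2] = -2
x[3] = 3
x[4] = -1

x = [2, 2, -2, 3, -1]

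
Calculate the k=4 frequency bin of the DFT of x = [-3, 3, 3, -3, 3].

X[4] = Σ(n=0 to 4) x[n] · ω_5^(4n) where ω_5 = e^(-2πi/5)
= (-3)·ω_5^0 + (3)·ω_5^4 + (3)·ω_5^8 + (-3)·ω_5^12 + (3)·ω_5^16

X[4] = -1.1459+3.5267i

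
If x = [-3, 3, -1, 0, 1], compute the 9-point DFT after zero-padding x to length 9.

Original 5-point DFT: [0, -0.9549-1.3143i, -6.5451-2.1266i, -6.5451+2.1266i, -0.9549+1.3143i]
Zero-padded 9-point DFT provides frequency interpolation.

DFT_9([x, 0, ...]) = [0, -1.8152-1.2856i, -0.7733-1.9696i, -4.5000-4.3301i, -6.4115-0.6840i, -6.4115+0.6840i, -4.5000+4.3301i, -0.7733+1.9696i, -1.8152+1.2856i]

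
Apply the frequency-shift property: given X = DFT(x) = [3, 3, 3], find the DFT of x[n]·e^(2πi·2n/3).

Modulation property: DFT(ω_3^(-2n)·x[n]) = X[(k-2) mod 3], so circularly shift X by 2 positions.

X[k-2] = [3, 3, 3]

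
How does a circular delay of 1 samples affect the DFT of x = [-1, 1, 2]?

Time shift by 1: X_shifted[k] = ω_3^(1k) · X[k]
Shifted x = [2, -1, 1]

DFT(x[n-1]) = [2, 2.0000+1.7321i, 2.0000-1.7321i]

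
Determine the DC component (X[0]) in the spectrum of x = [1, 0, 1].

X[0] = Σ(n=0 to 2) x[n] · ω_3^0 = Σ x[n]
= (1) + (0) + (1)

X[0] = 2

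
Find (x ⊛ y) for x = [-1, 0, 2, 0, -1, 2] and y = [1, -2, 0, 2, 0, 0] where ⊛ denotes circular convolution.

(x ⊛ y)[n] = Σ(m=0 to 5) x[m] · y[(n-m) mod 6]

Computing each output sample:
(x ⊛ y)[0] = -5
(x ⊛ y)[1] = 0
(x ⊛ y)[2] = 6
(x ⊛ y)[3] = -6
(x ⊛ y)[4] = -1
(x ⊛ y)[5] = 8

x ⊛ y = [-5, 0, 6, -6, -1, 8]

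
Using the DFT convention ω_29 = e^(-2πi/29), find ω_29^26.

ω_29^26 = e^(-2πi·26/29)
= cos(-2π·26/29) + i·sin(-2π·26/29)
= cos(-52π/29) + i·sin(-52π/29)

ω_29^26 = cos(-52π/29) + i·sin(-52π/29) = 0.7961+0.6052i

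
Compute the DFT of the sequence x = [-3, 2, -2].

X[k] = Σ(n=0 to 2) x[n] · ω_3^(nk)
where ω_3 = e^(-2πi/3)

Computing each X[k]:
X[0] = -3
X[1] = -3.0000-3.4641i
X[2] = -3.0000+3.4641i

X = [-3, -3.0000-3.4641i, -3.0000+3.4641i]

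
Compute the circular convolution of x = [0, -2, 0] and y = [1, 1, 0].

(x ⊛ y)[n] = Σ(m=0 to 2) x[m] · y[(n-m) mod 3]

Computing each output sample:
(x ⊛ y)[0] = 0
(x ⊛ y)[1] = -2
(x ⊛ y)[2] = -2

x ⊛ y = [0, -2, -2]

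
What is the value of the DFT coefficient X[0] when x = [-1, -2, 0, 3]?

X[0] = Σ(n=0 to 3) x[n] · ω_4^0 = Σ x[n]
= (-1) + (-2) + (0) + (3)

X[0] = 0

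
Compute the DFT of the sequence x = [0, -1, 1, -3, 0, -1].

X[k] = Σ(n=0 to 5) x[n] · ω_6^(nk)
where ω_6 = e^(-2πi/6)

Computing each X[k]:
X[0] = -4
X[1] = 1.5000-0.8660i
X[2] = -2.5000+0.8660i
X[3] = 6
X[4] = -2.5000-0.8660i
X[5] = 1.5000+0.8660i

X = [-4, 1.5000-0.8660i, -2.5000+0.8660i, 6, -2.5000-0.8660i, 1.5000+0.8660i]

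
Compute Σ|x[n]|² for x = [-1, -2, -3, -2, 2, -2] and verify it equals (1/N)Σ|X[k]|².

Time domain:
Σ|x[n]|² = |-1|² + |-2|² + |-3|² + |-2|² + |2|² + |-2|² = 26.0000

Frequency domain:
(1/6)Σ|X[k]|² = (1/6)(|-8|² + |-0.5000+4.3301i|² + |-0.5000-4.3301i|² + |4|² + |-0.5000+4.3301i|² + |-0.5000-4.3301i|²) = (1/6)·156.0000 = 26.0000

Both sides agree, confirming Parseval's theorem.

Σ|x[n]|² = (1/N)Σ|X[k]|² = 26.0000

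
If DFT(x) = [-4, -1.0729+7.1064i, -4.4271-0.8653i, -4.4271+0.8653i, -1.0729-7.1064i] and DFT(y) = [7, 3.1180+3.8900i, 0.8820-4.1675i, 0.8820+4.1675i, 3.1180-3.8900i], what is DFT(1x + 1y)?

By linearity: DFT(1x + 1y) = 1·DFT(x) + 1·DFT(y)
= 1·[-4, -1.0729+7.1064i, -4.4271-0.8653i, -4.4271+0.8653i, -1.0729-7.1064i] + 1·[7, 3.1180+3.8900i, 0.8820-4.1675i, 0.8820+4.1675i, 3.1180-3.8900i]

Computing element-wise:
Z[0] = 1·(-4) + 1·(7) = 3
Z[1] = 1·(-1.0729+7.1064i) + 1·(3.1180+3.8900i) = 2.0451+10.9964i
Z[2] = 1·(-4.4271-0.8653i) + 1·(0.8820-4.1675i) = -3.5451-5.0328i
Z[3] = 1·(-4.4271+0.8653i) + 1·(0.8820+4.1675i) = -3.5451+5.0328i
Z[4] = 1·(-1.0729-7.1064i) + 1·(3.1180-3.8900i) = 2.0451-10.9964i

DFT(1x + 1y) = 1·X + 1·Y = [3, 2.0451+10.9964i, -3.5451-5.0328i, -3.5451+5.0328i, 2.0451-10.9964i]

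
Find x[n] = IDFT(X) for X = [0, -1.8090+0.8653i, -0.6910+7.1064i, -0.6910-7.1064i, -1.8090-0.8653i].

x[n] = (1/5) Σ(k=0 to 4) X[k] · e^(2πikn/5)

Computing each x[n]:
x[0] = -1
x[1] = -2
x[2] = 3
x[3] = -2
x[4] = 2

x = [-1, -2, 3, -2, 2]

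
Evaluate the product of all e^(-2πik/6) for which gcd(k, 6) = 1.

The primitive 6th roots of unity are ω_6^k for k coprime to 6: k ∈ {1, 5}
Their product equals the constant term of the cyclotomic polynomial Φ_6(x) up to sign.
For n ≥ 3, the product of all primitive nth roots of unity is 1. (For n=1 it is 1; for n=2 it is -1.)

1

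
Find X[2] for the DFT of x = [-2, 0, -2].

X[2] = Σ(n=0 to 2) x[n] · ω_3^(2n) where ω_3 = e^(-2πi/3)
= (-2)·ω_3^0 + (0)·ω_3^2 + (-2)·ω_3^4

X[2] = -1.0000+1.7321i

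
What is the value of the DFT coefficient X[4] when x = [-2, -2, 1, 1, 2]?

X[4] = Σ(n=0 to 4) x[n] · ω_5^(4n) where ω_5 = e^(-2πi/5)
= (-2)·ω_5^0 + (-2)·ω_5^4 + (1)·ω_5^8 + (1)·ω_5^12 + (2)·ω_5^16

X[4] = -3.6180-3.8042i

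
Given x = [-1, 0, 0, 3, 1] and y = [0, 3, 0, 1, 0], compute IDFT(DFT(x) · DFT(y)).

(x ⊛ y)[n] = Σ(m=0 to 4) x[m] · y[(n-m) mod 5]

Computing each output sample:
(x ⊛ y)[0] = 3
(x ⊛ y)[1] = 0
(x ⊛ y)[2] = 1
(x ⊛ y)[3] = -1
(x ⊛ y)[4] = 9

x ⊛ y = [3, 0, 1, -1, 9]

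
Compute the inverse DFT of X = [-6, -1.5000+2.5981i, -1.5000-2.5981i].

x[n] = (1/3) Σ(k=0 to 2) X[k] · e^(2πikn/3)

Computing each x[n]:
x[0] = -3
x[1] = -3
x[2] = 0

x = [-3, -3, 0]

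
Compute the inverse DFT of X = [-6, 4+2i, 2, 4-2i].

x[n] = (1/4) Σ(k=0 to 3) X[k] · e^(2πikn/4)

Computing each x[n]:
x[0] = 1
x[1] = -3
x[2] = -3
x[3] = -1

x = [1, -3, -3, -1]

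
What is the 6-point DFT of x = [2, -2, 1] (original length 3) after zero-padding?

Original 3-point DFT: [1, 2.5000+2.5981i, 2.5000-2.5981i]
Zero-padded 6-point DFT provides frequency interpolation.

DFT_6([x, 0, ...]) = [1, 0.5000+0.8660i, 2.5000+2.5981i, 5, 2.5000-2.5981i, 0.5000-0.8660i]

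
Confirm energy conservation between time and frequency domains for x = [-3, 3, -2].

Time domain:
Σ|x[n]|² = |-3|² + |3|² + |-2|² = 22.0000

Frequency domain:
(1/3)Σ|X[k]|² = (1/3)(|-2|² + |-3.5000-4.3301i|² + |-3.5000+4.3301i|²) = (1/3)·66.0000 = 22.0000

Both sides agree, confirming Parseval's theorem.

Σ|x[n]|² = (1/N)Σ|X[k]|² = 22.0000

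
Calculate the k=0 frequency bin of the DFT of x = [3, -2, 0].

X[0] = Σ(n=0 to 2) x[n] · ω_3^0 = Σ x[n]
= (3) + (-2) + (0)

X[0] = 1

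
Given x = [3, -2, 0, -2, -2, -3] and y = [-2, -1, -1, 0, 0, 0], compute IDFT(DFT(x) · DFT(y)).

(x ⊛ y)[n] = Σ(m=0 to 5) x[m] · y[(n-m) mod 6]

Computing each output sample:
(x ⊛ y)[0] = -1
(x ⊛ y)[1] = 4
(x ⊛ y)[2] = -1
(x ⊛ y)[3] = 6
(x ⊛ y)[4] = 6
(x ⊛ y)[5] = 10

x ⊛ y = [-1, 4, -1, 6, 6, 10]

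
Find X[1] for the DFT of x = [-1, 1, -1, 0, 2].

X[1] = Σ(n=0 to 4) x[n] · ω_5^(1n) where ω_5 = e^(-2πi/5)
= (-1)·ω_5^0 + (1)·ω_5^1 + (-1)·ω_5^2 + (0)·ω_5^3 + (2)·ω_5^4

X[1] = 0.7361+1.5388i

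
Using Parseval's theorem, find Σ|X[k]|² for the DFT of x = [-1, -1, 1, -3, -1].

Parseval: Σ|x[n]|² = (1/N)Σ|X[k]|², so Σ|X[k]|² = N·Σ|x[n]|² = 5·13.0000

Σ|X[k]|² = N·Σ|x[n]|² = 5·13.0000 = 65.0000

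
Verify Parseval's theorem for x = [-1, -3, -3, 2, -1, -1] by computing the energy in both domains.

Time domain:
Σ|x[n]|² = |-1|² + |-3|² + |-3|² + |2|² + |-1|² + |-1|² = 25.0000

Frequency domain:
(1/6)Σ|X[k]|² = (1/6)(|-7|² + |-3.0000+3.4641i|² + |5|² + |-3|² + |5|² + |-3.0000-3.4641i|²) = (1/6)·150.0000 = 25.0000

Both sides agree, confirming Parseval's theorem.

Σ|x[n]|² = (1/N)Σ|X[k]|² = 25.0000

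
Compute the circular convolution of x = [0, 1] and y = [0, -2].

(x ⊛ y)[n] = Σ(m=0 to 1) x[m] · y[(n-m) mod 2]

Computing each output sample:
(x ⊛ y)[0] = -2
(x ⊛ y)[1] = 0

x ⊛ y = [-2, 0]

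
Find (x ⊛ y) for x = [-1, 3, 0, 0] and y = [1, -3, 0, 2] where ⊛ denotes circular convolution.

(x ⊛ y)[n] = Σ(m=0 to 3) x[m] · y[(n-m) mod 4]

Computing each output sample:
(x ⊛ y)[0] = 5
(x ⊛ y)[1] = 6
(x ⊛ y)[2] = -9
(x ⊛ y)[3] = -2

x ⊛ y = [5, 6, -9, -2]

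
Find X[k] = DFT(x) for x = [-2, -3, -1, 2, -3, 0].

X[k] = Σ(n=0 to 5) x[n] · ω_6^(nk)
where ω_6 = e^(-2πi/6)

Computing each X[k]:
X[0] = -7
X[1] = -3.5000+0.8660i
X[2] = 3.5000+4.3301i
X[3] = -5
X[4] = 3.5000-4.3301i
X[5] = -3.5000-0.8660i

X = [-7, -3.5000+0.8660i, 3.5000+4.3301i, -5, 3.5000-4.3301i, -3.5000-0.8660i]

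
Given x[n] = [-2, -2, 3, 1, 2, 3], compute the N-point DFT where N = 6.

X[k] = Σ(n=0 to 5) x[n] · ω_6^(nk)
where ω_6 = e^(-2πi/6)

Computing each X[k]:
X[0] = 5
X[1] = -5.0000+3.4641i
X[2] = -4.0000+5.1962i
X[3] = 1
X[4] = -4.0000-5.1962i
X[5] = -5.0000-3.4641i

X = [5, -5.0000+3.4641i, -4.0000+5.1962i, 1, -4.0000-5.1962i, -5.0000-3.4641i]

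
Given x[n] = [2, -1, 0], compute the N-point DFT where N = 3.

X[k] = Σ(n=0 to 2) x[n] · ω_3^(nk)
where ω_3 = e^(-2πi/3)

Computing each X[k]:
X[0] = 1
X[1] = 2.5000+0.8660i
X[2] = 2.5000-0.8660i

X = [1, 2.5000+0.8660i, 2.5000-0.8660i]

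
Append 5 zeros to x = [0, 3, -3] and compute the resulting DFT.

Original 3-point DFT: [0, -5.1962i, 5.1962i]
Zero-padded 8-point DFT provides frequency interpolation.

DFT_8([x, 0, ...]) = [0, 2.1213+0.8787i, 3-3i, -2.1213-5.1213i, -6, -2.1213+5.1213i, 3+3i, 2.1213-0.8787i]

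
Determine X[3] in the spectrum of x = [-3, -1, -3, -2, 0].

X[3] = Σ(n=0 to 4) x[n] · ω_5^(3n) where ω_5 = e^(-2πi/5)
= (-3)·ω_5^0 + (-1)·ω_5^3 + (-3)·ω_5^6 + (-2)·ω_5^9 + (0)·ω_5^12

X[3] = -3.7361+0.3633i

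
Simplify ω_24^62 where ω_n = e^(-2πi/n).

Since ω_24^24 = 1, powers reduce modulo 24.
62 mod 24 = 14
So ω_24^62 = ω_24^14 = e^(-2πi·14/24)

ω_24^62 = ω_24^14 = -0.8660+0.5000i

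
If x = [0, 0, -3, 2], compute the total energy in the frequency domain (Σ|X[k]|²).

Parseval: Σ|x[n]|² = (1/N)Σ|X[k]|², so Σ|X[k]|² = N·Σ|x[n]|² = 4·13.0000

Σ|X[k]|² = N·Σ|x[n]|² = 4·13.0000 = 52.0000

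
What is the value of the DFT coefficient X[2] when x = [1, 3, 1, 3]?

X[2] = Σ(n=0 to 3) x[n] · ω_4^(2n) where ω_4 = e^(-2πi/4)
= (1)·ω_4^0 + (3)·ω_4^2 + (1)·ω_4^4 + (3)·ω_4^6

X[2] = -4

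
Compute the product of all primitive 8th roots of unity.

The primitive 8th roots of unity are ω_8^k for k coprime to 8: k ∈ {1, 3, 5, 7}
Their product equals the constant term of the cyclotomic polynomial Φ_8(x) up to sign.
For n ≥ 3, the product of all primitive nth roots of unity is 1. (For n=1 it is 1; for n=2 it is -1.)

1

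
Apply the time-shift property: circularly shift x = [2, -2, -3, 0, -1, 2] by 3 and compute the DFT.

Time shift by 3: X_shifted[k] = ω_6^(3k) · X[k]
Shifted x = [0, -1, 2, 2, -2, -3]

DFT(x[n-3]) = [-2, -4.0000-5.1962i, 4.0000+1.7321i, 2, 4.0000-1.7321i, -4.0000+5.1962i]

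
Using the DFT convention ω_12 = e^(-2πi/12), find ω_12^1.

ω_12^1 = e^(-2πi·1/12)
= cos(-2π·1/12) + i·sin(-2π·1/12)
= cos(-2π/12) + i·sin(-2π/12)

ω_12^1 = cos(-2π/12) + i·sin(-2π/12) = 0.8660-0.5000i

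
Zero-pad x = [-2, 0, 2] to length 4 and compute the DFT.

Original 3-point DFT: [0, -3.0000+1.7321i, -3.0000-1.7321i]
Zero-padded 4-point DFT provides frequency interpolation.

DFT_4([x, 0, ...]) = [0, -4, 0, -4]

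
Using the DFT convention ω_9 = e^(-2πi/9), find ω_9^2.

ω_9^2 = e^(-2πi·2/9)
= cos(-2π·2/9) + i·sin(-2π·2/9)
= cos(-4π/9) + i·sin(-4π/9)

ω_9^2 = cos(-4π/9) + i·sin(-4π/9) = 0.1736-0.9848i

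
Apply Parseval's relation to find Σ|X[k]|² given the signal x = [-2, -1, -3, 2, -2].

Parseval: Σ|x[n]|² = (1/N)Σ|X[k]|², so Σ|X[k]|² = N·Σ|x[n]|² = 5·22.0000

Σ|X[k]|² = N·Σ|x[n]|² = 5·22.0000 = 110.0000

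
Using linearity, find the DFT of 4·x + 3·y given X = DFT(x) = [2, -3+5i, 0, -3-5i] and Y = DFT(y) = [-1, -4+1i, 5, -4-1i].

By linearity: DFT(4x + 3y) = 4·DFT(x) + 3·DFT(y)
= 4·[2, -3+5i, 0, -3-5i] + 3·[-1, -4+1i, 5, -4-1i]

Computing element-wise:
Z[0] = 4·(2) + 3·(-1) = 5
Z[1] = 4·(-3+5i) + 3·(-4+1i) = -24+23i
Z[2] = 4·(0) + 3·(5) = 15
Z[3] = 4·(-3-5i) + 3·(-4-1i) = -24-23i

DFT(4x + 3y) = 4·X + 3·Y = [5, -24+23i, 15, -24-23i]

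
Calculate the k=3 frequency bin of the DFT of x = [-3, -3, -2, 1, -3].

X[3] = Σ(n=0 to 4) x[n] · ω_5^(3n) where ω_5 = e^(-2πi/5)
= (-3)·ω_5^0 + (-3)·ω_5^3 + (-2)·ω_5^6 + (1)·ω_5^9 + (-3)·ω_5^12

X[3] = 1.5451+2.8532i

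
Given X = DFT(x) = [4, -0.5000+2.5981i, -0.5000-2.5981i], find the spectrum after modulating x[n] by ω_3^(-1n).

Modulation property: DFT(ω_3^(-1n)·x[n]) = X[(k-1) mod 3], so circularly shift X by 1 positions.

X[k-1] = [-0.5000-2.5981i, 4, -0.5000+2.5981i]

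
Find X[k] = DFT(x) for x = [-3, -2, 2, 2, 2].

X[k] = Σ(n=0 to 4) x[n] · ω_5^(nk)
where ω_5 = e^(-2πi/5)

Computing each X[k]:
X[0] = 1
X[1] = -6.2361+3.8042i
X[2] = -1.7639+2.3511i
X[3] = -1.7639-2.3511i
X[4] = -6.2361-3.8042i

X = [1, -6.2361+3.8042i, -1.7639+2.3511i, -1.7639-2.3511i, -6.2361-3.8042i]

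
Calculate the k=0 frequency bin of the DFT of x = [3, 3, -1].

X[0] = Σ(n=0 to 2) x[n] · ω_3^0 = Σ x[n]
= (3) + (3) + (-1)

X[0] = 5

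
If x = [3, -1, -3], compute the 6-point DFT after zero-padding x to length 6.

Original 3-point DFT: [-1, 5.0000-1.7321i, 5.0000+1.7321i]
Zero-padded 6-point DFT provides frequency interpolation.

DFT_6([x, 0, ...]) = [-1, 4.0000+3.4641i, 5.0000-1.7321i, 1, 5.0000+1.7321i, 4.0000-3.4641i]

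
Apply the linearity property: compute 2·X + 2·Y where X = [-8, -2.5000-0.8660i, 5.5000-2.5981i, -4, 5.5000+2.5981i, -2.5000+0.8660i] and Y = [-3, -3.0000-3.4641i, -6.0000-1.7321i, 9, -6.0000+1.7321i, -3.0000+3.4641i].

By linearity: DFT(2x + 2y) = 2·DFT(x) + 2·DFT(y)
= 2·[-8, -2.5000-0.8660i, 5.5000-2.5981i, -4, 5.5000+2.5981i, -2.5000+0.8660i] + 2·[-3, -3.0000-3.4641i, -6.0000-1.7321i, 9, -6.0000+1.7321i, -3.0000+3.4641i]

Computing element-wise:
Z[0] = 2·(-8) + 2·(-3) = -22
Z[1] = 2·(-2.5000-0.8660i) + 2·(-3.0000-3.4641i) = -11.0000-8.6602i
Z[2] = 2·(5.5000-2.5981i) + 2·(-6.0000-1.7321i) = -1.0000-8.6604i
Z[3] = 2·(-4) + 2·(9) = 10
Z[4] = 2·(5.5000+2.5981i) + 2·(-6.0000+1.7321i) = -1.0000+8.6604i
Z[5] = 2·(-2.5000+0.8660i) + 2·(-3.0000+3.4641i) = -11.0000+8.6602i

DFT(2x + 2y) = 2·X + 2·Y = [-22, -11.0000-8.6602i, -1.0000-8.6604i, 10, -1.0000+8.6604i, -11.0000+8.6602i]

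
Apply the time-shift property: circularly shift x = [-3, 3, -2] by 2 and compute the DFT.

Time shift by 2: X_shifted[k] = ω_3^(2k) · X[k]
Shifted x = [3, -2, -3]

DFT(x[n-2]) = [-2, 5.5000-0.8660i, 5.5000+0.8660i]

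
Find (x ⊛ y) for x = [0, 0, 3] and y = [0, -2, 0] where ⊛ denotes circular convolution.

(x ⊛ y)[n] = Σ(m=0 to 2) x[m] · y[(n-m) mod 3]

Computing each output sample:
(x ⊛ y)[0] = -6
(x ⊛ y)[1] = 0
(x ⊛ y)[2] = 0

x ⊛ y = [-6, 0, 0]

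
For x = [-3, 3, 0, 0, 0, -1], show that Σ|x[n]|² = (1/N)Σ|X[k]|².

Time domain:
Σ|x[n]|² = |-3|² + |3|² + |0|² + |0|² + |0|² + |-1|² = 19.0000

Frequency domain:
(1/6)Σ|X[k]|² = (1/6)(|-1|² + |-2.0000-3.4641i|² + |-4.0000-3.4641i|² + |-5|² + |-4.0000+3.4641i|² + |-2.0000+3.4641i|²) = (1/6)·114.0000 = 19.0000

Both sides agree, confirming Parseval's theorem.

Σ|x[n]|² = (1/N)Σ|X[k]|² = 19.0000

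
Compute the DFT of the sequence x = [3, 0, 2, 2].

X[k] = Σ(n=0 to 3) x[n] · ω_4^(nk)
where ω_4 = e^(-2πi/4)

Computing each X[k]:
X[0] = 7
X[1] = 1+2i
X[2] = 3
X[3] = 1-2i

X = [7, 1+2i, 3, 1-2i]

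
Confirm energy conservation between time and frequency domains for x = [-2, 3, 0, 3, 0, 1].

Time domain:
Σ|x[n]|² = |-2|² + |3|² + |0|² + |3|² + |0|² + |1|² = 23.0000

Frequency domain:
(1/6)Σ|X[k]|² = (1/6)(|5|² + |-3.0000-1.7321i|² + |-1.0000-1.7321i|² + |-9|² + |-1.0000+1.7321i|² + |-3.0000+1.7321i|²) = (1/6)·138.0000 = 23.0000

Both sides agree, confirming Parseval's theorem.

Σ|x[n]|² = (1/N)Σ|X[k]|² = 23.0000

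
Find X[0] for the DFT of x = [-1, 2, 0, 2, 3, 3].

X[0] = Σ(n=0 to 5) x[n] · ω_6^0 = Σ x[n]
= (-1) + (2) + (0) + (2) + (3) + (3)

X[0] = 9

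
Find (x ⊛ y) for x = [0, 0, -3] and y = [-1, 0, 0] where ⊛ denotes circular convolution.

(x ⊛ y)[n] = Σ(m=0 to 2) x[m] · y[(n-m) mod 3]

Computing each output sample:
(x ⊛ y)[0] = 0
(x ⊛ y)[1] = 0
(x ⊛ y)[2] = 3

x ⊛ y = [0, 0, 3]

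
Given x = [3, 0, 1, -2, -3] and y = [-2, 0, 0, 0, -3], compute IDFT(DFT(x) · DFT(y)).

(x ⊛ y)[n] = Σ(m=0 to 4) x[m] · y[(n-m) mod 5]

Computing each output sample:
(x ⊛ y)[0] = -6
(x ⊛ y)[1] = -3
(x ⊛ y)[2] = 4
(x ⊛ y)[3] = 13
(x ⊛ y)[4] = -3

x ⊛ y = [-6, -3, 4, 13, -3]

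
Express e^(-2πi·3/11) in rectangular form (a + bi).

ω_11^3 = e^(-2πi·3/11)
= cos(-2π·3/11) + i·sin(-2π·3/11)
= cos(-6π/11) + i·sin(-6π/11)

ω_11^3 = cos(-6π/11) + i·sin(-6π/11) = -0.1423-0.9898i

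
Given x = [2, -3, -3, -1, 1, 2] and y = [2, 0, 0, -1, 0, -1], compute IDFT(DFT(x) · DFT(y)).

(x ⊛ y)[n] = Σ(m=0 to 5) x[m] · y[(n-m) mod 6]

Computing each output sample:
(x ⊛ y)[0] = 8
(x ⊛ y)[1] = -4
(x ⊛ y)[2] = -7
(x ⊛ y)[3] = -5
(x ⊛ y)[4] = 3
(x ⊛ y)[5] = 5

x ⊛ y = [8, -4, -7, -5, 3, 5]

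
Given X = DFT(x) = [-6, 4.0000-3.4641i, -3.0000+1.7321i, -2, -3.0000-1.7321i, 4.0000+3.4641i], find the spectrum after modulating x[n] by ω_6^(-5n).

Modulation property: DFT(ω_6^(-5n)·x[n]) = X[(k-5) mod 6], so circularly shift X by 5 positions.

X[k-5] = [4.0000-3.4641i, -3.0000+1.7321i, -2, -3.0000-1.7321i, 4.0000+3.4641i, -6]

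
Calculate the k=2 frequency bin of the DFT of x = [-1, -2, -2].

X[2] = Σ(n=0 to 2) x[n] · ω_3^(2n) where ω_3 = e^(-2πi/3)
= (-1)·ω_3^0 + (-2)·ω_3^2 + (-2)·ω_3^4

X[2] = 1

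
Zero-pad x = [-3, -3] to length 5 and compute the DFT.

Original 2-point DFT: [-6, 0]
Zero-padded 5-point DFT provides frequency interpolation.

DFT_5([x, 0, ...]) = [-6, -3.9271+2.8532i, -0.5729+1.7634i, -0.5729-1.7634i, -3.9271-2.8532i]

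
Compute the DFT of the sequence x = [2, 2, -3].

X[k] = Σ(n=0 to 2) x[n] · ω_3^(nk)
where ω_3 = e^(-2πi/3)

Computing each X[k]:
X[0] = 1
X[1] = 2.5000-4.3301i
X[2] = 2.5000+4.3301i

X = [1, 2.5000-4.3301i, 2.5000+4.3301i]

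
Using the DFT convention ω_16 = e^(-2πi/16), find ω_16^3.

ω_16^3 = e^(-2πi·3/16)
= cos(-2π·3/16) + i·sin(-2π·3/16)
= cos(-6π/16) + i·sin(-6π/16)

ω_16^3 = cos(-6π/16) + i·sin(-6π/16) = 0.3827-0.9239i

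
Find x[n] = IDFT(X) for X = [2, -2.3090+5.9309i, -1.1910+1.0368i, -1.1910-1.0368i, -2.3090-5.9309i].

x[n] = (1/5) Σ(k=0 to 4) X[k] · e^(2πikn/5)

Computing each x[n]:
x[0] = -1
x[1] = -2
x[2] = 0
x[3] = 2
x[4] = 3

x = [-1, -2, 0, 2, 3]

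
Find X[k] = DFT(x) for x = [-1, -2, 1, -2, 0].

X[k] = Σ(n=0 to 4) x[n] · ω_5^(nk)
where ω_5 = e^(-2πi/5)

Computing each X[k]:
X[0] = -4
X[1] = -0.8090+0.1388i
X[2] = 0.3090+4.0287i
X[3] = 0.3090-4.0287i
X[4] = -0.8090-0.1388i

X = [-4, -0.8090+0.1388i, 0.3090+4.0287i, 0.3090-4.0287i, -0.8090-0.1388i]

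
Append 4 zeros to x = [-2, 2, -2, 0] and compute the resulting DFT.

Original 4-point DFT: [-2, -2i, -6, 2i]
Zero-padded 8-point DFT provides frequency interpolation.

DFT_8([x, 0, ...]) = [-2, -0.5858+0.5858i, -2i, -3.4142-3.4142i, -6, -3.4142+3.4142i, 2i, -0.5858-0.5858i]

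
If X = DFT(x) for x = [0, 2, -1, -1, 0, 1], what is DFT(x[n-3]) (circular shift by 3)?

Time shift by 3: X_shifted[k] = ω_6^(3k) · X[k]
Shifted x = [-1, 0, 1, 0, 2, -1]

DFT(x[n-3]) = [1, -3, -2.0000-1.7321i, 3, -2.0000+1.7321i, -3]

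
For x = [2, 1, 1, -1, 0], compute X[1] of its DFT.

X[1] = Σ(n=0 to 4) x[n] · ω_5^(1n) where ω_5 = e^(-2πi/5)
= (2)·ω_5^0 + (1)·ω_5^1 + (1)·ω_5^2 + (-1)·ω_5^3 + (0)·ω_5^4

X[1] = 2.3090-2.1266i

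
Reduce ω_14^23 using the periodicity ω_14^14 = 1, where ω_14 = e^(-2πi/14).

Since ω_14^14 = 1, powers reduce modulo 14.
23 mod 14 = 9
So ω_14^23 = ω_14^9 = e^(-2πi·9/14)

ω_14^23 = ω_14^9 = -0.6235+0.7818i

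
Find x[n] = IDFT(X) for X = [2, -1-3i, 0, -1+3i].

x[n] = (1/4) Σ(k=0 to 3) X[k] · e^(2πikn/4)

Computing each x[n]:
x[0] = 0
x[1] = 2
x[2] = 1
x[3] = -1

x = [0, 2, 1, -1]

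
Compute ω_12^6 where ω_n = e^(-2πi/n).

ω_12^6 = e^(-2πi·6/12)
= cos(-2π·6/12) + i·sin(-2π·6/12)
= cos(-12π/12) + i·sin(-12π/12)

ω_12^6 = cos(-12π/12) + i·sin(-12π/12) = -1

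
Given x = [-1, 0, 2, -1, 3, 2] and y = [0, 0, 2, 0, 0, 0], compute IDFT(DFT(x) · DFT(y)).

(x ⊛ y)[n] = Σ(m=0 to 5) x[m] · y[(n-m) mod 6]

Computing each output sample:
(x ⊛ y)[0] = 6
(x ⊛ y)[1] = 4
(x ⊛ y)[2] = -2
(x ⊛ y)[3] = 0
(x ⊛ y)[4] = 4
(x ⊛ y)[5] = -2

x ⊛ y = [6, 4, -2, 0, 4, -2]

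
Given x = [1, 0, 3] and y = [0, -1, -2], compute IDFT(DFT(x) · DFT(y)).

(x ⊛ y)[n] = Σ(m=0 to 2) x[m] · y[(n-m) mod 3]

Computing each output sample:
(x ⊛ y)[0] = -3
(x ⊛ y)[1] = -7
(x ⊛ y)[2] = -2

x ⊛ y = [-3, -7, -2]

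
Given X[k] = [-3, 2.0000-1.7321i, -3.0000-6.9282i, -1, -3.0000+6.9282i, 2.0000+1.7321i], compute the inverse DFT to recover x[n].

x[n] = (1/6) Σ(k=0 to 5) X[k] · e^(2πikn/6)

Computing each x[n]:
x[0] = -1
x[1] = 3
x[2] = -2
x[3] = -2
x[4] = 1
x[5] = -2

x = [-1, 3, -2, -2, 1, -2]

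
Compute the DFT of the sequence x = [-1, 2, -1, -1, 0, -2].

X[k] = Σ(n=0 to 5) x[n] · ω_6^(nk)
where ω_6 = e^(-2πi/6)

Computing each X[k]:
X[0] = -3
X[1] = 0.5000-2.5981i
X[2] = -1.5000-4.3301i
X[3] = -1
X[4] = -1.5000+4.3301i
X[5] = 0.5000+2.5981i

X = [-3, 0.5000-2.5981i, -1.5000-4.3301i, -1, -1.5000+4.3301i, 0.5000+2.5981i]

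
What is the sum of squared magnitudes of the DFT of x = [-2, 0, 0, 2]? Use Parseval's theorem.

Parseval: Σ|x[n]|² = (1/N)Σ|X[k]|², so Σ|X[k]|² = N·Σ|x[n]|² = 4·8.0000

Σ|X[k]|² = N·Σ|x[n]|² = 4·8.0000 = 32.0000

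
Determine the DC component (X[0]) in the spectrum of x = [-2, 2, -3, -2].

X[0] = Σ(n=0 to 3) x[n] · ω_4^0 = Σ x[n]
= (-2) + (2) + (-3) + (-2)

X[0] = -5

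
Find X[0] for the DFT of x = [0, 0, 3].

X[0] = Σ(n=0 to 2) x[n] · ω_3^0 = Σ x[n]
= (0) + (0) + (3)

X[0] = 3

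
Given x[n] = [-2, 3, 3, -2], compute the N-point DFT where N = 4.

X[k] = Σ(n=0 to 3) x[n] · ω_4^(nk)
where ω_4 = e^(-2πi/4)

Computing each X[k]:
X[0] = 2
X[1] = -5-5i
X[2] = 0
X[3] = -5+5i

X = [2, -5-5i, 0, -5+5i]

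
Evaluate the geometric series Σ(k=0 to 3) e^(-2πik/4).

Sum of all nth roots of unity equals 0 for n > 1 (geometric series with r ≠ 1).

0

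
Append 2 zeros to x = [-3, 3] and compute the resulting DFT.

Original 2-point DFT: [0, -6]
Zero-padded 4-point DFT provides frequency interpolation.

DFT_4([x, 0, ...]) = [0, -3-3i, -6, -3+3i]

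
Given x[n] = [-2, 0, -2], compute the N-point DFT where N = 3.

X[k] = Σ(n=0 to 2) x[n] · ω_3^(nk)
where ω_3 = e^(-2πi/3)

Computing each X[k]:
X[0] = -4
X[1] = -1.0000-1.7321i
X[2] = -1.0000+1.7321i

X = [-4, -1.0000-1.7321i, -1.0000+1.7321i]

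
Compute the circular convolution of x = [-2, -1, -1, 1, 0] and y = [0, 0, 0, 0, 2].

(x ⊛ y)[n] = Σ(m=0 to 4) x[m] · y[(n-m) mod 5]

Computing each output sample:
(x ⊛ y)[0] = -2
(x ⊛ y)[1] = -2
(x ⊛ y)[2] = 2
(x ⊛ y)[3] = 0
(x ⊛ y)[4] = -4

x ⊛ y = [-2, -2, 2, 0, -4]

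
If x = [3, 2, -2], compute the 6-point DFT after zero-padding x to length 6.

Original 3-point DFT: [3, 3.0000-3.4641i, 3.0000+3.4641i]
Zero-padded 6-point DFT provides frequency interpolation.

DFT_6([x, 0, ...]) = [3, 5, 3.0000-3.4641i, -1, 3.0000+3.4641i, 5]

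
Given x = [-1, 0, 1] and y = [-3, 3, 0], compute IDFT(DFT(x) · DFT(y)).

(x ⊛ y)[n] = Σ(m=0 to 2) x[m] · y[(n-m) mod 3]

Computing each output sample:
(x ⊛ y)[0] = 6
(x ⊛ y)[1] = -3
(x ⊛ y)[2] = -3

x ⊛ y = [6, -3, -3]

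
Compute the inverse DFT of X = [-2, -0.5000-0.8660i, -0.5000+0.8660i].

x[n] = (1/3) Σ(k=0 to 2) X[k] · e^(2πikn/3)

Computing each x[n]:
x[0] = -1
x[1] = 0
x[2] = -1

x = [-1, 0, -1]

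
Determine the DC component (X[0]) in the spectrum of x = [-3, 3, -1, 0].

X[0] = Σ(n=0 to 3) x[n] · ω_4^0 = Σ x[n]
= (-3) + (3) + (-1) + (0)

X[0] = -1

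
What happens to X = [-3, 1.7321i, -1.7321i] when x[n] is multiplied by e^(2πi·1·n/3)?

Modulation property: DFT(ω_3^(-1n)·x[n]) = X[(k-1) mod 3], so circularly shift X by 1 positions.

X[k-1] = [-1.7321i, -3, 1.7321i]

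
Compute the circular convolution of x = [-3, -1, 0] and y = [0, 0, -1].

(x ⊛ y)[n] = Σ(m=0 to 2) x[m] · y[(n-m) mod 3]

Computing each output sample:
(x ⊛ y)[0] = 1
(x ⊛ y)[1] = 0
(x ⊛ y)[2] = 3

x ⊛ y = [1, 0, 3]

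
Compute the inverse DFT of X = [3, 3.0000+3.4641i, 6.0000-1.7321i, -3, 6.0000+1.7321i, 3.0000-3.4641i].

x[n] = (1/6) Σ(k=0 to 5) X[k] · e^(2πikn/6)

Computing each x[n]:
x[0] = 3
x[1] = 0
x[2] = -3
x[3] = 2
x[4] = 0
x[5] = 1

x = [3, 0, -3, 2, 0, 1]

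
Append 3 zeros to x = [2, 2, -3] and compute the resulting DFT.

Original 3-point DFT: [1, 2.5000-4.3301i, 2.5000+4.3301i]
Zero-padded 6-point DFT provides frequency interpolation.

DFT_6([x, 0, ...]) = [1, 4.5000+0.8660i, 2.5000-4.3301i, -3, 2.5000+4.3301i, 4.5000-0.8660i]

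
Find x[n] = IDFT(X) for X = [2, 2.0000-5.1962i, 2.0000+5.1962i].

x[n] = (1/3) Σ(k=0 to 2) X[k] · e^(2πikn/3)

Computing each x[n]:
x[0] = 2
x[1] = 3
x[2] = -3

x = [2, 3, -3]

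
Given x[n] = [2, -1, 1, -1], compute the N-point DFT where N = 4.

X[k] = Σ(n=0 to 3) x[n] · ω_4^(nk)
where ω_4 = e^(-2πi/4)

Computing each X[k]:
X[0] = 1
X[1] = 1
X[2] = 5
X[3] = 1

X = [1, 1, 5, 1]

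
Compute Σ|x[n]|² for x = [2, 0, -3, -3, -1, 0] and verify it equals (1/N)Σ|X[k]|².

Time domain:
Σ|x[n]|² = |2|² + |0|² + |-3|² + |-3|² + |-1|² + |0|² = 23.0000

Frequency domain:
(1/6)Σ|X[k]|² = (1/6)(|-5|² + |7.0000+1.7321i|² + |1.0000-1.7321i|² + |1|² + |1.0000+1.7321i|² + |7.0000-1.7321i|²) = (1/6)·138.0000 = 23.0000

Both sides agree, confirming Parseval's theorem.

Σ|x[n]|² = (1/N)Σ|X[k]|² = 23.0000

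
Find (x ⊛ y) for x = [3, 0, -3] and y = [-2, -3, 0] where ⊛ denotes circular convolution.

(x ⊛ y)[n] = Σ(m=0 to 2) x[m] · y[(n-m) mod 3]

Computing each output sample:
(x ⊛ y)[0] = 3
(x ⊛ y)[1] = -9
(x ⊛ y)[2] = 6

x ⊛ y = [3, -9, 6]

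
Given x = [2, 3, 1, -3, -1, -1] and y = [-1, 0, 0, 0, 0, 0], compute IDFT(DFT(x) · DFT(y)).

(x ⊛ y)[n] = Σ(m=0 to 5) x[m] · y[(n-m) mod 6]

Computing each output sample:
(x ⊛ y)[0] = -2
(x ⊛ y)[1] = -3
(x ⊛ y)[2] = -1
(x ⊛ y)[3] = 3
(x ⊛ y)[4] = 1
(x ⊛ y)[5] = 1

x ⊛ y = [-2, -3, -1, 3, 1, 1]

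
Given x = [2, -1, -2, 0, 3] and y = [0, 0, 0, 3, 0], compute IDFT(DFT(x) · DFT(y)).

(x ⊛ y)[n] = Σ(m=0 to 4) x[m] · y[(n-m) mod 5]

Computing each output sample:
(x ⊛ y)[0] = -6
(x ⊛ y)[1] = 0
(x ⊛ y)[2] = 9
(x ⊛ y)[3] = 6
(x ⊛ y)[4] = -3

x ⊛ y = [-6, 0, 9, 6, -3]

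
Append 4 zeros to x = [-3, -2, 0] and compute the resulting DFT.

Original 3-point DFT: [-5, -2.0000+1.7321i, -2.0000-1.7321i]
Zero-padded 7-point DFT provides frequency interpolation.

DFT_7([x, 0, ...]) = [-5, -4.2470+1.5637i, -2.5550+1.9499i, -1.1981+0.8678i, -1.1981-0.8678i, -2.5550-1.9499i, -4.2470-1.5637i]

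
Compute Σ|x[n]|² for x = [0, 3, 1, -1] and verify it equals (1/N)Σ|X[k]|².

Time domain:
Σ|x[n]|² = |0|² + |3|² + |1|² + |-1|² = 11.0000

Frequency domain:
(1/4)Σ|X[k]|² = (1/4)(|3|² + |-1-4i|² + |-1|² + |-1+4i|²) = (1/4)·44.0000 = 11.0000

Both sides agree, confirming Parseval's theorem.

Σ|x[n]|² = (1/N)Σ|X[k]|² = 11.0000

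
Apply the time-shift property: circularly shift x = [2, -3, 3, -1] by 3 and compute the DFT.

Time shift by 3: X_shifted[k] = ω_4^(3k) · X[k]
Shifted x = [-3, 3, -1, 2]

DFT(x[n-3]) = [1, -2-1i, -9, -2+1i]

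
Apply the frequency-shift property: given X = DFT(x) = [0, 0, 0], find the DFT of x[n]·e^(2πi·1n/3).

Modulation property: DFT(ω_3^(-1n)·x[n]) = X[(k-1) mod 3], so circularly shift X by 1 positions.

X[k-1] = [0, 0, 0]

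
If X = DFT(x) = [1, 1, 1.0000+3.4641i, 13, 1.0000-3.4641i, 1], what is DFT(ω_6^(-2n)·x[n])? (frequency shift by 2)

Modulation property: DFT(ω_6^(-2n)·x[n]) = X[(k-2) mod 6], so circularly shift X by 2 positions.

X[k-2] = [1.0000-3.4641i, 1, 1, 1, 1.0000+3.4641i, 13]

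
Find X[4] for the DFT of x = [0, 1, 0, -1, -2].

X[4] = Σ(n=0 to 4) x[n] · ω_5^(4n) where ω_5 = e^(-2πi/5)
= (0)·ω_5^0 + (1)·ω_5^4 + (0)·ω_5^8 + (-1)·ω_5^12 + (-2)·ω_5^16

X[4] = 0.5000+3.4410i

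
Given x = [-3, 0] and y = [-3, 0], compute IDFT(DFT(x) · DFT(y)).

(x ⊛ y)[n] = Σ(m=0 to 1) x[m] · y[(n-m) mod 2]

Computing each output sample:
(x ⊛ y)[0] = 9
(x ⊛ y)[1] = 0

x ⊛ y = [9, 0]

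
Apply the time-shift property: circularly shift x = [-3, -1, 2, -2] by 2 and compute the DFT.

Time shift by 2: X_shifted[k] = ω_4^(2k) · X[k]
Shifted x = [2, -2, -3, -1]

DFT(x[n-2]) = [-4, 5+1i, 2, 5-1i]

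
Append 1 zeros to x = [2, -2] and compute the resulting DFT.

Original 2-point DFT: [0, 4]
Zero-padded 3-point DFT provides frequency interpolation.

DFT_3([x, 0, ...]) = [0, 3.0000+1.7321i, 3.0000-1.7321i]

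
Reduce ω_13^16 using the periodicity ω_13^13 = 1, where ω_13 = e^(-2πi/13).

Since ω_13^13 = 1, powers reduce modulo 13.
16 mod 13 = 3
So ω_13^16 = ω_13^3 = e^(-2πi·3/13)

ω_13^16 = ω_13^3 = 0.1205-0.9927i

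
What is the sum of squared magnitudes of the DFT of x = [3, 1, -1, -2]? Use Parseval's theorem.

Parseval: Σ|x[n]|² = (1/N)Σ|X[k]|², so Σ|X[k]|² = N·Σ|x[n]|² = 4·15.0000

Σ|X[k]|² = N·Σ|x[n]|² = 4·15.0000 = 60.0000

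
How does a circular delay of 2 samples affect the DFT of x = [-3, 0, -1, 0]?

Time shift by 2: X_shifted[k] = ω_4^(2k) · X[k]
Shifted x = [-1, 0, -3, 0]

DFT(x[n-2]) = [-4, 2, -4, 2]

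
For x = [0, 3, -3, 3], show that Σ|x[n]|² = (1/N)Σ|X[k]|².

Time domain:
Σ|x[n]|² = |0|² + |3|² + |-3|² + |3|² = 27.0000

Frequency domain:
(1/4)Σ|X[k]|² = (1/4)(|3|² + |3|² + |-9|² + |3|²) = (1/4)·108.0000 = 27.0000

Both sides agree, confirming Parseval's theorem.

Σ|x[n]|² = (1/N)Σ|X[k]|² = 27.0000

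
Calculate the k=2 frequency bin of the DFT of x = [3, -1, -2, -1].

X[2] = Σ(n=0 to 3) x[n] · ω_4^(2n) where ω_4 = e^(-2πi/4)
= (3)·ω_4^0 + (-1)·ω_4^2 + (-2)·ω_4^4 + (-1)·ω_4^6

X[2] = 3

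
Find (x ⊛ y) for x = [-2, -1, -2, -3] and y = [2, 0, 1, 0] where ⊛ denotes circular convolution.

(x ⊛ y)[n] = Σ(m=0 to 3) x[m] · y[(n-m) mod 4]

Computing each output sample:
(x ⊛ y)[0] = -6
(x ⊛ y)[1] = -5
(x ⊛ y)[2] = -6
(x ⊛ y)[3] = -7

x ⊛ y = [-6, -5, -6, -7]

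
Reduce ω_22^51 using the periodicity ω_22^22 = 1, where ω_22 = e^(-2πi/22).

Since ω_22^22 = 1, powers reduce modulo 22.
51 mod 22 = 7
So ω_22^51 = ω_22^7 = e^(-2πi·7/22)

ω_22^51 = ω_22^7 = -0.4154-0.9096i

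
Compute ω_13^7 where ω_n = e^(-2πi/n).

ω_13^7 = e^(-2πi·7/13)
= cos(-2π·7/13) + i·sin(-2π·7/13)
= cos(-14π/13) + i·sin(-14π/13)

ω_13^7 = cos(-14π/13) + i·sin(-14π/13) = -0.9709+0.2393i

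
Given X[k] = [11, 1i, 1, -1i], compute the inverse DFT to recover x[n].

x[n] = (1/4) Σ(k=0 to 3) X[k] · e^(2πikn/4)

Computing each x[n]:
x[0] = 3
x[1] = 2
x[2] = 3
x[3] = 3

x = [3, 2, 3, 3]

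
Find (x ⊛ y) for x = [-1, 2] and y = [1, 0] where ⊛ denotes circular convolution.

(x ⊛ y)[n] = Σ(m=0 to 1) x[m] · y[(n-m) mod 2]

Computing each output sample:
(x ⊛ y)[0] = -1
(x ⊛ y)[1] = 2

x ⊛ y = [-1, 2]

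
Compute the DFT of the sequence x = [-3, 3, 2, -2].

X[k] = Σ(n=0 to 3) x[n] · ω_4^(nk)
where ω_4 = e^(-2πi/4)

Computing each X[k]:
X[0] = 0
X[1] = -5-5i
X[2] = -2
X[3] = -5+5i

X = [0, -5-5i, -2, -5+5i]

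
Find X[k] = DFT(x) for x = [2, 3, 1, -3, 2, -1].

X[k] = Σ(n=0 to 5) x[n] · ω_6^(nk)
where ω_6 = e^(-2πi/6)

Computing each X[k]:
X[0] = 4
X[1] = 4.5000-2.5981i
X[2] = -3.5000-4.3301i
X[3] = 6
X[4] = -3.5000+4.3301i
X[5] = 4.5000+2.5981i

X = [4, 4.5000-2.5981i, -3.5000-4.3301i, 6, -3.5000+4.3301i, 4.5000+2.5981i]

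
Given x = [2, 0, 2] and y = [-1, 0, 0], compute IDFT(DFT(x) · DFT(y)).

(x ⊛ y)[n] = Σ(m=0 to 2) x[m] · y[(n-m) mod 3]

Computing each output sample:
(x ⊛ y)[0] = -2
(x ⊛ y)[1] = 0
(x ⊛ y)[2] = -2

x ⊛ y = [-2, 0, -2]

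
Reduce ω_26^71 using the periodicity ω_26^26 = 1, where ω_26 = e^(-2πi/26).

Since ω_26^26 = 1, powers reduce modulo 26.
71 mod 26 = 19
So ω_26^71 = ω_26^19 = e^(-2πi·19/26)

ω_26^71 = ω_26^19 = -0.1205+0.9927i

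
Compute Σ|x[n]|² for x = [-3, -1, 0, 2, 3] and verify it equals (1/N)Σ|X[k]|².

Time domain:
Σ|x[n]|² = |-3|² + |-1|² + |0|² + |2|² + |3|² = 23.0000

Frequency domain:
(1/5)Σ|X[k]|² = (1/5)(|1|² + |-4.0000+4.9798i|² + |-4.0000+0.4490i|² + |-4.0000-0.4490i|² + |-4.0000-4.9798i|²) = (1/5)·115.0000 = 23.0000

Both sides agree, confirming Parseval's theorem.

Σ|x[n]|² = (1/N)Σ|X[k]|² = 23.0000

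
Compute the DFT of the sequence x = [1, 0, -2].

X[k] = Σ(n=0 to 2) x[n] · ω_3^(nk)
where ω_3 = e^(-2πi/3)

Computing each X[k]:
X[0] = -1
X[1] = 2.0000-1.7321i
X[2] = 2.0000+1.7321i

X = [-1, 2.0000-1.7321i, 2.0000+1.7321i]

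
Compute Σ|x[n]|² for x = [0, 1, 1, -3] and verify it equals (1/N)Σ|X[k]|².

Time domain:
Σ|x[n]|² = |0|² + |1|² + |1|² + |-3|² = 11.0000

Frequency domain:
(1/4)Σ|X[k]|² = (1/4)(|-1|² + |-1-4i|² + |3|² + |-1+4i|²) = (1/4)·44.0000 = 11.0000

Both sides agree, confirming Parseval's theorem.

Σ|x[n]|² = (1/N)Σ|X[k]|² = 11.0000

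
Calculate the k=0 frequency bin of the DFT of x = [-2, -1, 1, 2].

X[0] = Σ(n=0 to 3) x[n] · ω_4^0 = Σ x[n]
= (-2) + (-1) + (1) + (2)

X[0] = 0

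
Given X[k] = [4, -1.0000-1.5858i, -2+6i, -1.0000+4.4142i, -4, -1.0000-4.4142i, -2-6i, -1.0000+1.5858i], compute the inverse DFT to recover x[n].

x[n] = (1/8) Σ(k=0 to 7) X[k] · e^(2πikn/8)

Computing each x[n]:
x[0] = -1
x[1] = -1
x[2] = 2
x[3] = 2
x[4] = 0
x[5] = 0
x[6] = -1
x[7] = 3

x = [-1, -1, 2, 2, 0, 0, -1, 3]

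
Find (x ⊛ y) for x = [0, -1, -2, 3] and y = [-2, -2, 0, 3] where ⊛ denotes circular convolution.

(x ⊛ y)[n] = Σ(m=0 to 3) x[m] · y[(n-m) mod 4]

Computing each output sample:
(x ⊛ y)[0] = -9
(x ⊛ y)[1] = -4
(x ⊛ y)[2] = 15
(x ⊛ y)[3] = -2

x ⊛ y = [-9, -4, 15, -2]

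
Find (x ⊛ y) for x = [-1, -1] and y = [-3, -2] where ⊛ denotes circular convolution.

(x ⊛ y)[n] = Σ(m=0 to 1) x[m] · y[(n-m) mod 2]

Computing each output sample:
(x ⊛ y)[0] = 5
(x ⊛ y)[1] = 5

x ⊛ y = [5, 5]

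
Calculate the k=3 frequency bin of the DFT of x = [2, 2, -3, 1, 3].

X[3] = Σ(n=0 to 4) x[n] · ω_5^(3n) where ω_5 = e^(-2πi/5)
= (2)·ω_5^0 + (2)·ω_5^3 + (-3)·ω_5^6 + (1)·ω_5^9 + (3)·ω_5^12

X[3] = -2.6631+3.2164i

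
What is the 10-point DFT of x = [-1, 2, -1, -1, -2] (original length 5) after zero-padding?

Original 5-point DFT: [-3, 0.6180-3.8042i, -1.6180-2.3511i, -1.6180+2.3511i, 0.6180+3.8042i]
Zero-padded 10-point DFT provides frequency interpolation.

DFT_10([x, 0, ...]) = [-3, 2.2361+1.9021i, 0.6180-3.8042i, -2.2361-1.1756i, -1.6180-2.3511i, -5, -1.6180+2.3511i, -2.2361+1.1756i, 0.6180+3.8042i, 2.2361-1.9021i]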